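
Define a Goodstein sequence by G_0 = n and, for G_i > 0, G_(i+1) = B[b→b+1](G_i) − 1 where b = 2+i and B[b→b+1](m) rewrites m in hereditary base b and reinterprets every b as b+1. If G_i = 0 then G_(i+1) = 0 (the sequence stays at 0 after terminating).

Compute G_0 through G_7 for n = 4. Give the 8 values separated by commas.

4, 26, 41, 60, 83, 109, 139, 173

(0) 4|_2 = 2^2 ↦ 3^3|_3 = 27 ⇒ 26
(1) 26|_3 = 2·3^2 + 2·3 + 2 ↦ 2·4^2 + 2·4 + 2|_4 = 42 ⇒ 41
(2) 41|_4 = 2·4^2 + 2·4 + 1 ↦ 2·5^2 + 2·5 + 1|_5 = 61 ⇒ 60
(3) 60|_5 = 2·5^2 + 2·5 ↦ 2·6^2 + 2·6|_6 = 84 ⇒ 83
(4) 83|_6 = 2·6^2 + 6 + 5 ↦ 2·7^2 + 7 + 5|_7 = 110 ⇒ 109
(5) 109|_7 = 2·7^2 + 7 + 4 ↦ 2·8^2 + 8 + 4|_8 = 140 ⇒ 139
(6) 139|_8 = 2·8^2 + 8 + 3 ↦ 2·9^2 + 9 + 3|_9 = 174 ⇒ 173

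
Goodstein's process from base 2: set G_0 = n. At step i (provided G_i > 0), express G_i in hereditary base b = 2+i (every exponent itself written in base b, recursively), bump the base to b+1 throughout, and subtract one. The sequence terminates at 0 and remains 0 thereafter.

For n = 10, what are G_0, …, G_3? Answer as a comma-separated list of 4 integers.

10, 83, 1025, 15625

step 0: 10 = 2^(2 + 1) + 2; sub 3 for 2: 3^(3 + 1) + 3; = 84; G_1 = 84−1 = 83
step 1: 83 = 3^(3 + 1) + 2; sub 4 for 3: 4^(4 + 1) + 2; = 1026; G_2 = 1026−1 = 1025
step 2: 1025 = 4^(4 + 1) + 1; sub 5 for 4: 5^(5 + 1) + 1; = 15626; G_3 = 15626−1 = 15625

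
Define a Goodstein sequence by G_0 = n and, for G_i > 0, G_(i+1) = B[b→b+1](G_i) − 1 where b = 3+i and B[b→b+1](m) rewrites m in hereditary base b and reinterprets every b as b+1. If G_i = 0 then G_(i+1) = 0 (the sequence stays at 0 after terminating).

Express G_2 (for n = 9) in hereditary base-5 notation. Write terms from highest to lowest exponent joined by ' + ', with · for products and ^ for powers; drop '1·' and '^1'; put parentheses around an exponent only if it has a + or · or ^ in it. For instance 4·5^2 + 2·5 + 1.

3·5 + 2

(0) 9|_3 = 3^2 ↦ 4^2|_4 = 16 ⇒ 15
(1) 15|_4 = 3·4 + 3 ↦ 3·5 + 3|_5 = 18 ⇒ 17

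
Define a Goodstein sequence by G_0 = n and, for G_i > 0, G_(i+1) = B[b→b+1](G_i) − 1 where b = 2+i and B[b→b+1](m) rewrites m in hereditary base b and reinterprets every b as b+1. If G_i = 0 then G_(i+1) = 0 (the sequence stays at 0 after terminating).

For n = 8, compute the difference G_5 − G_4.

step 0: 8 = 2^(2 + 1); sub 3 for 2: 3^(3 + 1); = 81; G_1 = 81−1 = 80
step 1: 80 = 2·3^3 + 2·3^2 + 2·3 + 2; sub 4 for 3: 2·4^4 + 2·4^2 + 2·4 + 2; = 554; G_2 = 554−1 = 553
step 2: 553 = 2·4^4 + 2·4^2 + 2·4 + 1; sub 5 for 4: 2·5^5 + 2·5^2 + 2·5 + 1; = 6311; G_3 = 6311−1 = 6310
step 3: 6310 = 2·5^5 + 2·5^2 + 2·5; sub 6 for 5: 2·6^6 + 2·6^2 + 2·6; = 93396; G_4 = 93396−1 = 93395
step 4: 93395 = 2·6^6 + 2·6^2 + 6 + 5; sub 7 for 6: 2·7^7 + 2·7^2 + 7 + 5; = 1647196; G_5 = 1647196−1 = 1647195

1553800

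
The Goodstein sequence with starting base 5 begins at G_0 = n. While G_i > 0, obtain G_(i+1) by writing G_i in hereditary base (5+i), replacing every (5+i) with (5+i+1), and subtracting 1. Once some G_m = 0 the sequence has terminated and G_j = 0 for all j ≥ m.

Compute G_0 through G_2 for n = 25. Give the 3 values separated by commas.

i=0: 25 = 5^2 (b=5); 5→6: 6^2 = 36; 36−1 = 35
i=1: 35 = 5·6 + 5 (b=6); 6→7: 5·7 + 5 = 40; 40−1 = 39

25, 35, 39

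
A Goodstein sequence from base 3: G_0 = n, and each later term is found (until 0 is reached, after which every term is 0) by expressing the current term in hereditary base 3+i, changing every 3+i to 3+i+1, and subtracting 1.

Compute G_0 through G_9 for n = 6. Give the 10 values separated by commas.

G_0=6  [base 3] 2·3  →[3↦4]→  2·4 = 8  −1 ⇒ G_1=7
G_1=7  [base 4] 4 + 3  →[4↦5]→  5 + 3 = 8  −1 ⇒ G_2=7
G_2=7  [base 5] 5 + 2  →[5↦6]→  6 + 2 = 8  −1 ⇒ G_3=7
G_3=7  [base 6] 6 + 1  →[6↦7]→  7 + 1 = 8  −1 ⇒ G_4=7
G_4=7  [base 7] 7  →[7↦8]→  8 = 8  −1 ⇒ G_5=7
G_5=7  [base 8] 7  →[8↦9]→  7 = 7  −1 ⇒ G_6=6
G_6=6  [base 9] 6  →[9↦10]→  6 = 6  −1 ⇒ G_7=5
G_7=5  [base 10] 5  →[10↦11]→  5 = 5  −1 ⇒ G_8=4
G_8=4  [base 11] 4  →[11↦12]→  4 = 4  −1 ⇒ G_9=3

6, 7, 7, 7, 7, 7, 6, 5, 4, 3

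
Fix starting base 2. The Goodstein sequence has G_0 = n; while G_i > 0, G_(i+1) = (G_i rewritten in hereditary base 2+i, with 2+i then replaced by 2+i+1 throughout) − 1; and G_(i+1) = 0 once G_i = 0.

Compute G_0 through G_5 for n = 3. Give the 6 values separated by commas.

(0) 3|_2 = 2 + 1 ↦ 3 + 1|_3 = 4 ⇒ 3
(1) 3|_3 = 3 ↦ 4|_4 = 4 ⇒ 3
(2) 3|_4 = 3 ↦ 3|_5 = 3 ⇒ 2
(3) 2|_5 = 2 ↦ 2|_6 = 2 ⇒ 1
(4) 1|_6 = 1 ↦ 1|_7 = 1 ⇒ 0

3, 3, 3, 2, 1, 0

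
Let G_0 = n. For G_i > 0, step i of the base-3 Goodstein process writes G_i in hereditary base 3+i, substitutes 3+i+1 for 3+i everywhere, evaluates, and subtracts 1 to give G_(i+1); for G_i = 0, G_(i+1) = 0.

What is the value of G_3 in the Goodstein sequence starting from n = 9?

19

G_0=9  [base 3] 3^2  →[3↦4]→  4^2 = 16  −1 ⇒ G_1=15
G_1=15  [base 4] 3·4 + 3  →[4↦5]→  3·5 + 3 = 18  −1 ⇒ G_2=17
G_2=17  [base 5] 3·5 + 2  →[5↦6]→  3·6 + 2 = 20  −1 ⇒ G_3=19
G_3=19  [base 6] 3·6 + 1  →[6↦7]→  3·7 + 1 = 22  −1 ⇒ G_4=21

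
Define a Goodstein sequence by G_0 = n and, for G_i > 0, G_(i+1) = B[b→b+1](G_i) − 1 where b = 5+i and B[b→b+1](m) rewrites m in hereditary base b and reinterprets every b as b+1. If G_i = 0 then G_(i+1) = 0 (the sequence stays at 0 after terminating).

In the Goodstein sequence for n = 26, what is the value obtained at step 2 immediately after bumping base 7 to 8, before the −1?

54

(0) 26|_5 = 5^2 + 1 ↦ 6^2 + 1|_6 = 37 ⇒ 36
(1) 36|_6 = 6^2 ↦ 7^2|_7 = 49 ⇒ 48
(2) 48|_7 = 6·7 + 6 ↦ 6·8 + 6|_8 = 54 ⇒ 53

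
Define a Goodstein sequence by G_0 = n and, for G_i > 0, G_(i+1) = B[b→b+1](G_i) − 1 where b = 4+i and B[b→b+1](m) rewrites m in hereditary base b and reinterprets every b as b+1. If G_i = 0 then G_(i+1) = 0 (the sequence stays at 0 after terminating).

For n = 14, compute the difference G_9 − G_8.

base 4: 14 = 3·4 + 2; at 5: 3·5 + 2 = 17; next = 16
base 5: 16 = 3·5 + 1; at 6: 3·6 + 1 = 19; next = 18
base 6: 18 = 3·6; at 7: 3·7 = 21; next = 20
base 7: 20 = 2·7 + 6; at 8: 2·8 + 6 = 22; next = 21
base 8: 21 = 2·8 + 5; at 9: 2·9 + 5 = 23; next = 22
base 9: 22 = 2·9 + 4; at 10: 2·10 + 4 = 24; next = 23
base 10: 23 = 2·10 + 3; at 11: 2·11 + 3 = 25; next = 24
base 11: 24 = 2·11 + 2; at 12: 2·12 + 2 = 26; next = 25
base 12: 25 = 2·12 + 1; at 13: 2·13 + 1 = 27; next = 26

1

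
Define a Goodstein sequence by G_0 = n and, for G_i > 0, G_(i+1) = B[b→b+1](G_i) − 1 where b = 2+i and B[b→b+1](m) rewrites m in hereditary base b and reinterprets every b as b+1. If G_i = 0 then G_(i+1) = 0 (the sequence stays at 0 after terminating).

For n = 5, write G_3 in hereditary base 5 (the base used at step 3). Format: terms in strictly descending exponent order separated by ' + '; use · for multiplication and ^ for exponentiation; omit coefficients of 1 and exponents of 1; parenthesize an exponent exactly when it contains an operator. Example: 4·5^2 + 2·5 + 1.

G_0 = 5. HB_2(5) = 2^2 + 1. Bump = 28. G_1 = 27.
G_1 = 27. HB_3(27) = 3^3. Bump = 256. G_2 = 255.
G_2 = 255. HB_4(255) = 3·4^3 + 3·4^2 + 3·4 + 3. Bump = 468. G_3 = 467.
G_3 = 467. HB_5(467) = 3·5^3 + 3·5^2 + 3·5 + 2. Bump = 776. G_4 = 775.

3·5^3 + 3·5^2 + 3·5 + 2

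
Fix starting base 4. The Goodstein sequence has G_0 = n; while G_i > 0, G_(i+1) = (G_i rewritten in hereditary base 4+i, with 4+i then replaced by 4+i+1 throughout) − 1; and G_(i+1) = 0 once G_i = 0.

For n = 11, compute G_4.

15

G_0=11  [base 4] 2·4 + 3  →[4↦5]→  2·5 + 3 = 13  −1 ⇒ G_1=12
G_1=12  [base 5] 2·5 + 2  →[5↦6]→  2·6 + 2 = 14  −1 ⇒ G_2=13
G_2=13  [base 6] 2·6 + 1  →[6↦7]→  2·7 + 1 = 15  −1 ⇒ G_3=14
G_3=14  [base 7] 2·7  →[7↦8]→  2·8 = 16  −1 ⇒ G_4=15
G_4=15  [base 8] 8 + 7  →[8↦9]→  9 + 7 = 16  −1 ⇒ G_5=15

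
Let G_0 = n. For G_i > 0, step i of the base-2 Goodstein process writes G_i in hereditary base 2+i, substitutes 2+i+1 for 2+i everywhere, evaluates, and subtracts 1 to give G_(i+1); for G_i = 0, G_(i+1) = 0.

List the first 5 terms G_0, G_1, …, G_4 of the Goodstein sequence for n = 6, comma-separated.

base 2: 6 = 2^2 + 2; at 3: 3^3 + 3 = 30; next = 29
base 3: 29 = 3^3 + 2; at 4: 4^4 + 2 = 258; next = 257
base 4: 257 = 4^4 + 1; at 5: 5^5 + 1 = 3126; next = 3125
base 5: 3125 = 5^5; at 6: 6^6 = 46656; next = 46655

6, 29, 257, 3125, 46655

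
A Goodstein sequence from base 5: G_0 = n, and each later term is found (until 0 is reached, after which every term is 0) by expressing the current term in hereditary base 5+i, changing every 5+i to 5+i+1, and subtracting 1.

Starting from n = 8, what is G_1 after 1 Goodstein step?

G_0=8  [base 5] 5 + 3  →[5↦6]→  6 + 3 = 9  −1 ⇒ G_1=8
G_1=8  [base 6] 6 + 2  →[6↦7]→  7 + 2 = 9  −1 ⇒ G_2=8

8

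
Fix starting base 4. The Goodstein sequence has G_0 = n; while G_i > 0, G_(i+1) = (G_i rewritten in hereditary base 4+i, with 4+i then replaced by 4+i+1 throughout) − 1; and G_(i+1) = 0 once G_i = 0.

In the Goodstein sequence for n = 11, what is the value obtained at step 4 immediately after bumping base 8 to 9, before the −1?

i=0: 11 = 2·4 + 3 (b=4); 4→5: 2·5 + 3 = 13; 13−1 = 12
i=1: 12 = 2·5 + 2 (b=5); 5→6: 2·6 + 2 = 14; 14−1 = 13
i=2: 13 = 2·6 + 1 (b=6); 6→7: 2·7 + 1 = 15; 15−1 = 14
i=3: 14 = 2·7 (b=7); 7→8: 2·8 = 16; 16−1 = 15
i=4: 15 = 8 + 7 (b=8); 8→9: 9 + 7 = 16; 16−1 = 15

16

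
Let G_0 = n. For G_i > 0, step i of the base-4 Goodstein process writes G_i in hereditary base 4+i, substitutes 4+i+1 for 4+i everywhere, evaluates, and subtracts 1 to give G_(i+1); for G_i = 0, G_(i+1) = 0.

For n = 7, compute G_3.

7

(0) 7|_4 = 4 + 3 ↦ 5 + 3|_5 = 8 ⇒ 7
(1) 7|_5 = 5 + 2 ↦ 6 + 2|_6 = 8 ⇒ 7
(2) 7|_6 = 6 + 1 ↦ 7 + 1|_7 = 8 ⇒ 7
(3) 7|_7 = 7 ↦ 8|_8 = 8 ⇒ 7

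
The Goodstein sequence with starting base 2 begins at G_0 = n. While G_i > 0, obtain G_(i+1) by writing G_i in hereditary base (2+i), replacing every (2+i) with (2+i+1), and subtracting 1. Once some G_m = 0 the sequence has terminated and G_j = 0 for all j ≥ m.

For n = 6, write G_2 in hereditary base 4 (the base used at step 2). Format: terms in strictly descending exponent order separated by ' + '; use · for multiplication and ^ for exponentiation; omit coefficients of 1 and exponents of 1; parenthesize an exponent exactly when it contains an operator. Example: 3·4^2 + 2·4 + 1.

4^4 + 1

base 2: 6 = 2^2 + 2; at 3: 3^3 + 3 = 30; next = 29
base 3: 29 = 3^3 + 2; at 4: 4^4 + 2 = 258; next = 257
base 4: 257 = 4^4 + 1; at 5: 5^5 + 1 = 3126; next = 3125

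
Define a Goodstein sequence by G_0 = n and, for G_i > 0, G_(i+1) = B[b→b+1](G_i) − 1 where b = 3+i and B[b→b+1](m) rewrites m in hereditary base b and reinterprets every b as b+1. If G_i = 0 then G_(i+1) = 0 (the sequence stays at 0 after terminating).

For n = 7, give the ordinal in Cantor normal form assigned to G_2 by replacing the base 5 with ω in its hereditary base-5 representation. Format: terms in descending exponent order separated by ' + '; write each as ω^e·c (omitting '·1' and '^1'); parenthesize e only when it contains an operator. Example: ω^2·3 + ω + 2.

7 —HB3→ 2·3 + 1 —bump→ 2·4 + 1 = 9 —(−1)→ 8
8 —HB4→ 2·4 —bump→ 2·5 = 10 —(−1)→ 9
9 —HB5→ 5 + 4 —bump→ 6 + 4 = 10 —(−1)→ 9

ω + 4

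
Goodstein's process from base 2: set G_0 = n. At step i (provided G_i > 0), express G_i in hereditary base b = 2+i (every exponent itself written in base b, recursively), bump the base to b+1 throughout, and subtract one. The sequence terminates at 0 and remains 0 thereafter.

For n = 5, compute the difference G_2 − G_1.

228

G_0 = 5. HB_2(5) = 2^2 + 1. Bump = 28. G_1 = 27.
G_1 = 27. HB_3(27) = 3^3. Bump = 256. G_2 = 255.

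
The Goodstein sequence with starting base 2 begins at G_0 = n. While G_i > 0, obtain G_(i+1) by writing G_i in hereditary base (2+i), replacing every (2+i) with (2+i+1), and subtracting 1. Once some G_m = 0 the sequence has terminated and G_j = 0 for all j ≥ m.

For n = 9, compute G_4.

140743

G_0 = 9. HB_2(9) = 2^(2 + 1) + 1. Bump = 82. G_1 = 81.
G_1 = 81. HB_3(81) = 3^(3 + 1). Bump = 1024. G_2 = 1023.
G_2 = 1023. HB_4(1023) = 3·4^4 + 3·4^3 + 3·4^2 + 3·4 + 3. Bump = 9843. G_3 = 9842.
G_3 = 9842. HB_5(9842) = 3·5^5 + 3·5^3 + 3·5^2 + 3·5 + 2. Bump = 140744. G_4 = 140743.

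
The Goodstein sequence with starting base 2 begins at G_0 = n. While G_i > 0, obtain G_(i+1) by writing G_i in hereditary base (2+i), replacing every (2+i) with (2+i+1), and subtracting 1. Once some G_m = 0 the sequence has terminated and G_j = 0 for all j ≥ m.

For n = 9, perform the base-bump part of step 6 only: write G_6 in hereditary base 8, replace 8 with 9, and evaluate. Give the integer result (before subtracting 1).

1162263922

step 0: 9 = 2^(2 + 1) + 1; sub 3 for 2: 3^(3 + 1) + 1; = 82; G_1 = 82−1 = 81
step 1: 81 = 3^(3 + 1); sub 4 for 3: 4^(4 + 1); = 1024; G_2 = 1024−1 = 1023
step 2: 1023 = 3·4^4 + 3·4^3 + 3·4^2 + 3·4 + 3; sub 5 for 4: 3·5^5 + 3·5^3 + 3·5^2 + 3·5 + 3; = 9843; G_3 = 9843−1 = 9842
step 3: 9842 = 3·5^5 + 3·5^3 + 3·5^2 + 3·5 + 2; sub 6 for 5: 3·6^6 + 3·6^3 + 3·6^2 + 3·6 + 2; = 140744; G_4 = 140744−1 = 140743
step 4: 140743 = 3·6^6 + 3·6^3 + 3·6^2 + 3·6 + 1; sub 7 for 6: 3·7^7 + 3·7^3 + 3·7^2 + 3·7 + 1; = 2471827; G_5 = 2471827−1 = 2471826
step 5: 2471826 = 3·7^7 + 3·7^3 + 3·7^2 + 3·7; sub 8 for 7: 3·8^8 + 3·8^3 + 3·8^2 + 3·8; = 50333400; G_6 = 50333400−1 = 50333399
step 6: 50333399 = 3·8^8 + 3·8^3 + 3·8^2 + 2·8 + 7; sub 9 for 8: 3·9^9 + 3·9^3 + 3·9^2 + 2·9 + 7; = 1162263922; G_7 = 1162263922−1 = 1162263921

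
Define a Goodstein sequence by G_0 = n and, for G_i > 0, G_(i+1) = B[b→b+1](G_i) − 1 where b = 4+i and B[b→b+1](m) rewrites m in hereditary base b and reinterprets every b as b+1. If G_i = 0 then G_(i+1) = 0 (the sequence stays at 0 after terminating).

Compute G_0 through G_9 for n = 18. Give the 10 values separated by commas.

[0] 18 ≡ 4^2 + 2 (base 4). Lift 5: 27. −1: 26.
[1] 26 ≡ 5^2 + 1 (base 5). Lift 6: 37. −1: 36.
[2] 36 ≡ 6^2 (base 6). Lift 7: 49. −1: 48.
[3] 48 ≡ 6·7 + 6 (base 7). Lift 8: 54. −1: 53.
[4] 53 ≡ 6·8 + 5 (base 8). Lift 9: 59. −1: 58.
[5] 58 ≡ 6·9 + 4 (base 9). Lift 10: 64. −1: 63.
[6] 63 ≡ 6·10 + 3 (base 10). Lift 11: 69. −1: 68.
[7] 68 ≡ 6·11 + 2 (base 11). Lift 12: 74. −1: 73.
[8] 73 ≡ 6·12 + 1 (base 12). Lift 13: 79. −1: 78.

18, 26, 36, 48, 53, 58, 63, 68, 73, 78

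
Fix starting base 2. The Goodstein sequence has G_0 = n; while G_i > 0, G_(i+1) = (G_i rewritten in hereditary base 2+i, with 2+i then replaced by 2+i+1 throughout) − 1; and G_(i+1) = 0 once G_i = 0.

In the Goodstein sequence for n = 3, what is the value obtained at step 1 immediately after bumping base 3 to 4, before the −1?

base 2: 3 = 2 + 1; at 3: 3 + 1 = 4; next = 3
base 3: 3 = 3; at 4: 4 = 4; next = 3

4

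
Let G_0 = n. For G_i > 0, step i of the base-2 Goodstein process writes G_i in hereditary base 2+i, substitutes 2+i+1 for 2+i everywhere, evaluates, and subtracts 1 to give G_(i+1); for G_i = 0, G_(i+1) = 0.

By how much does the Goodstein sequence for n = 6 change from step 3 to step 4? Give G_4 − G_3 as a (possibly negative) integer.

43530

i=0: 6 = 2^2 + 2 (b=2); 2→3: 3^3 + 3 = 30; 30−1 = 29
i=1: 29 = 3^3 + 2 (b=3); 3→4: 4^4 + 2 = 258; 258−1 = 257
i=2: 257 = 4^4 + 1 (b=4); 4→5: 5^5 + 1 = 3126; 3126−1 = 3125
i=3: 3125 = 5^5 (b=5); 5→6: 6^6 = 46656; 46656−1 = 46655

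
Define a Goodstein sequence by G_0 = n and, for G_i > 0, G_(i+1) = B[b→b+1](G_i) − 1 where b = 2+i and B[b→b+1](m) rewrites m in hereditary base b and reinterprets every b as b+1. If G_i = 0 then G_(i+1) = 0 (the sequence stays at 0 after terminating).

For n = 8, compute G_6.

[0] 8 ≡ 2^(2 + 1) (base 2). Lift 3: 81. −1: 80.
[1] 80 ≡ 2·3^3 + 2·3^2 + 2·3 + 2 (base 3). Lift 4: 554. −1: 553.
[2] 553 ≡ 2·4^4 + 2·4^2 + 2·4 + 1 (base 4). Lift 5: 6311. −1: 6310.
[3] 6310 ≡ 2·5^5 + 2·5^2 + 2·5 (base 5). Lift 6: 93396. −1: 93395.
[4] 93395 ≡ 2·6^6 + 2·6^2 + 6 + 5 (base 6). Lift 7: 1647196. −1: 1647195.
[5] 1647195 ≡ 2·7^7 + 2·7^2 + 7 + 4 (base 7). Lift 8: 33554572. −1: 33554571.
[6] 33554571 ≡ 2·8^8 + 2·8^2 + 8 + 3 (base 8). Lift 9: 774841152. −1: 774841151.

33554571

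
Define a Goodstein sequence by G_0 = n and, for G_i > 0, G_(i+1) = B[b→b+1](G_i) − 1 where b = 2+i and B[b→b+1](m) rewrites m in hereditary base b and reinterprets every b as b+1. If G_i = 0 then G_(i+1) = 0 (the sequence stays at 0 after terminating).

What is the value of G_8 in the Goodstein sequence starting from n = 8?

8 —HB2→ 2^(2 + 1) —bump→ 3^(3 + 1) = 81 —(−1)→ 80
80 —HB3→ 2·3^3 + 2·3^2 + 2·3 + 2 —bump→ 2·4^4 + 2·4^2 + 2·4 + 2 = 554 —(−1)→ 553
553 —HB4→ 2·4^4 + 2·4^2 + 2·4 + 1 —bump→ 2·5^5 + 2·5^2 + 2·5 + 1 = 6311 —(−1)→ 6310
6310 —HB5→ 2·5^5 + 2·5^2 + 2·5 —bump→ 2·6^6 + 2·6^2 + 2·6 = 93396 —(−1)→ 93395
93395 —HB6→ 2·6^6 + 2·6^2 + 6 + 5 —bump→ 2·7^7 + 2·7^2 + 7 + 5 = 1647196 —(−1)→ 1647195
1647195 —HB7→ 2·7^7 + 2·7^2 + 7 + 4 —bump→ 2·8^8 + 2·8^2 + 8 + 4 = 33554572 —(−1)→ 33554571
33554571 —HB8→ 2·8^8 + 2·8^2 + 8 + 3 —bump→ 2·9^9 + 2·9^2 + 9 + 3 = 774841152 —(−1)→ 774841151
774841151 —HB9→ 2·9^9 + 2·9^2 + 9 + 2 —bump→ 2·10^10 + 2·10^2 + 10 + 2 = 20000000212 —(−1)→ 20000000211
20000000211 —HB10→ 2·10^10 + 2·10^2 + 10 + 1 —bump→ 2·11^11 + 2·11^2 + 11 + 1 = 570623341476 —(−1)→ 570623341475

20000000211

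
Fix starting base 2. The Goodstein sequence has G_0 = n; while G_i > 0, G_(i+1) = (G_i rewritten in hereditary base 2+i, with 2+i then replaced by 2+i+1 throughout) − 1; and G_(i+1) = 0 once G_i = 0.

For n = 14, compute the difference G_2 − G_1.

1171

G_0 = 14. HB_2(14) = 2^(2 + 1) + 2^2 + 2. Bump = 111. G_1 = 110.
G_1 = 110. HB_3(110) = 3^(3 + 1) + 3^3 + 2. Bump = 1282. G_2 = 1281.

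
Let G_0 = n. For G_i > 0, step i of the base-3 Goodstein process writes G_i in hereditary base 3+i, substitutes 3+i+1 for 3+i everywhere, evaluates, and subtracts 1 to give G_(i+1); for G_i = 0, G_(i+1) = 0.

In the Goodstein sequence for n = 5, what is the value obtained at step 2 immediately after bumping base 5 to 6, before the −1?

(0) 5|_3 = 3 + 2 ↦ 4 + 2|_4 = 6 ⇒ 5
(1) 5|_4 = 4 + 1 ↦ 5 + 1|_5 = 6 ⇒ 5
(2) 5|_5 = 5 ↦ 6|_6 = 6 ⇒ 5

6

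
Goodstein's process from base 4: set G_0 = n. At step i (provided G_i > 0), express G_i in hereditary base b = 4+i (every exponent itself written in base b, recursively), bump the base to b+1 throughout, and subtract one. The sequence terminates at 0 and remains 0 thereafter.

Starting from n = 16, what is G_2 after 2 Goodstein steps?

G_0 = 16. HB_4(16) = 4^2. Bump = 25. G_1 = 24.
G_1 = 24. HB_5(24) = 4·5 + 4. Bump = 28. G_2 = 27.

27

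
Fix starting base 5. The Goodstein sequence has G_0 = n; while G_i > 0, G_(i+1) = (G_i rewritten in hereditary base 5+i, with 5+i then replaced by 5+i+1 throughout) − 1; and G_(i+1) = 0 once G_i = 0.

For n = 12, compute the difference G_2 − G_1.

1

[0] 12 ≡ 2·5 + 2 (base 5). Lift 6: 14. −1: 13.
[1] 13 ≡ 2·6 + 1 (base 6). Lift 7: 15. −1: 14.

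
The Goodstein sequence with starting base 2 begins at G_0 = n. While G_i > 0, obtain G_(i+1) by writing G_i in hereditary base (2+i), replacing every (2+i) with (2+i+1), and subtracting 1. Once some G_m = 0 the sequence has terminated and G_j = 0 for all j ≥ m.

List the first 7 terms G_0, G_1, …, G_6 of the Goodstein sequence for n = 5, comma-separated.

(0) 5|_2 = 2^2 + 1 ↦ 3^3 + 1|_3 = 28 ⇒ 27
(1) 27|_3 = 3^3 ↦ 4^4|_4 = 256 ⇒ 255
(2) 255|_4 = 3·4^3 + 3·4^2 + 3·4 + 3 ↦ 3·5^3 + 3·5^2 + 3·5 + 3|_5 = 468 ⇒ 467
(3) 467|_5 = 3·5^3 + 3·5^2 + 3·5 + 2 ↦ 3·6^3 + 3·6^2 + 3·6 + 2|_6 = 776 ⇒ 775
(4) 775|_6 = 3·6^3 + 3·6^2 + 3·6 + 1 ↦ 3·7^3 + 3·7^2 + 3·7 + 1|_7 = 1198 ⇒ 1197
(5) 1197|_7 = 3·7^3 + 3·7^2 + 3·7 ↦ 3·8^3 + 3·8^2 + 3·8|_8 = 1752 ⇒ 1751

5, 27, 255, 467, 775, 1197, 1751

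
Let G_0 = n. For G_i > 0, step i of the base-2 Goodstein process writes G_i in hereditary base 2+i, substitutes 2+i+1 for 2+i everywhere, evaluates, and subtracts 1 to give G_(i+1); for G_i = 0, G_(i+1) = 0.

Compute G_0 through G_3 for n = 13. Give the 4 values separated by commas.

13, 108, 1279, 16092

13 —HB2→ 2^(2 + 1) + 2^2 + 1 —bump→ 3^(3 + 1) + 3^3 + 1 = 109 —(−1)→ 108
108 —HB3→ 3^(3 + 1) + 3^3 —bump→ 4^(4 + 1) + 4^4 = 1280 —(−1)→ 1279
1279 —HB4→ 4^(4 + 1) + 3·4^3 + 3·4^2 + 3·4 + 3 —bump→ 5^(5 + 1) + 3·5^3 + 3·5^2 + 3·5 + 3 = 16093 —(−1)→ 16092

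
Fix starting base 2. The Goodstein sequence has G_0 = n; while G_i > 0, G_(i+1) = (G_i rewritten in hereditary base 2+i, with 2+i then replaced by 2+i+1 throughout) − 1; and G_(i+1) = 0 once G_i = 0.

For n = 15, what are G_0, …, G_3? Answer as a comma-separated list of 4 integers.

15, 111, 1283, 18752

G_0 = 15. HB_2(15) = 2^(2 + 1) + 2^2 + 2 + 1. Bump = 112. G_1 = 111.
G_1 = 111. HB_3(111) = 3^(3 + 1) + 3^3 + 3. Bump = 1284. G_2 = 1283.
G_2 = 1283. HB_4(1283) = 4^(4 + 1) + 4^4 + 3. Bump = 18753. G_3 = 18752.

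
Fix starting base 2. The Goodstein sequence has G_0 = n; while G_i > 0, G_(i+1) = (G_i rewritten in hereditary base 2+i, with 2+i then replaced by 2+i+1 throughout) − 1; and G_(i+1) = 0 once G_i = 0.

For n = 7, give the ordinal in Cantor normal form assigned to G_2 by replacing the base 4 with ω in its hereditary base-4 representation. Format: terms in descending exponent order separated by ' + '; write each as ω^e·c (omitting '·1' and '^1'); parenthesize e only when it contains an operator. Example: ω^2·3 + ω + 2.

i=0: 7 = 2^2 + 2 + 1 (b=2); 2→3: 3^3 + 3 + 1 = 31; 31−1 = 30
i=1: 30 = 3^3 + 3 (b=3); 3→4: 4^4 + 4 = 260; 260−1 = 259

ω^ω + 3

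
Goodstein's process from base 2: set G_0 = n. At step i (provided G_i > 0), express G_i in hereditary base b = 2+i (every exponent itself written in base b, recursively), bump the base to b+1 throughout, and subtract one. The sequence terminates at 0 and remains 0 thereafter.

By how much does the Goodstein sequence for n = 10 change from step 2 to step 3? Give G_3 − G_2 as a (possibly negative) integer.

(0) 10|_2 = 2^(2 + 1) + 2 ↦ 3^(3 + 1) + 3|_3 = 84 ⇒ 83
(1) 83|_3 = 3^(3 + 1) + 2 ↦ 4^(4 + 1) + 2|_4 = 1026 ⇒ 1025
(2) 1025|_4 = 4^(4 + 1) + 1 ↦ 5^(5 + 1) + 1|_5 = 15626 ⇒ 15625

14600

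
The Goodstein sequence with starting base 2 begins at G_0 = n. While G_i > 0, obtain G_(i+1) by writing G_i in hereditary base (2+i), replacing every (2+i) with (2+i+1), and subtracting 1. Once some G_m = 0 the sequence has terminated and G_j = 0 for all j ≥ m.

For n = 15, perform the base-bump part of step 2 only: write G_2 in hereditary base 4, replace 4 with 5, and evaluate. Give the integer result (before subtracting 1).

15 —HB2→ 2^(2 + 1) + 2^2 + 2 + 1 —bump→ 3^(3 + 1) + 3^3 + 3 + 1 = 112 —(−1)→ 111
111 —HB3→ 3^(3 + 1) + 3^3 + 3 —bump→ 4^(4 + 1) + 4^4 + 4 = 1284 —(−1)→ 1283
1283 —HB4→ 4^(4 + 1) + 4^4 + 3 —bump→ 5^(5 + 1) + 5^5 + 3 = 18753 —(−1)→ 18752

18753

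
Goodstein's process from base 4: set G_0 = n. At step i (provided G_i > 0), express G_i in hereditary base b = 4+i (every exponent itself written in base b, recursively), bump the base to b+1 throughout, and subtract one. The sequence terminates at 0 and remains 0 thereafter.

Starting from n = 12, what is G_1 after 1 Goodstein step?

step 0: 12 = 3·4; sub 5 for 4: 3·5; = 15; G_1 = 15−1 = 14
step 1: 14 = 2·5 + 4; sub 6 for 5: 2·6 + 4; = 16; G_2 = 16−1 = 15

14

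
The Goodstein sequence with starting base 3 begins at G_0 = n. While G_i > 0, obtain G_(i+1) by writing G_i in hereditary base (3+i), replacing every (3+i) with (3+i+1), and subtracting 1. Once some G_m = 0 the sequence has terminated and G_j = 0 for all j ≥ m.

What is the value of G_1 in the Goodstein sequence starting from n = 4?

4

base 3: 4 = 3 + 1; at 4: 4 + 1 = 5; next = 4
base 4: 4 = 4; at 5: 5 = 5; next = 4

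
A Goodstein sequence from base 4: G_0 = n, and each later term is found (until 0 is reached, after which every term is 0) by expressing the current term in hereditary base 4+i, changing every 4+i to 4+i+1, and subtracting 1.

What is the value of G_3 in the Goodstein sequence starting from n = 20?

51

[0] 20 ≡ 4^2 + 4 (base 4). Lift 5: 30. −1: 29.
[1] 29 ≡ 5^2 + 4 (base 5). Lift 6: 40. −1: 39.
[2] 39 ≡ 6^2 + 3 (base 6). Lift 7: 52. −1: 51.
[3] 51 ≡ 7^2 + 2 (base 7). Lift 8: 66. −1: 65.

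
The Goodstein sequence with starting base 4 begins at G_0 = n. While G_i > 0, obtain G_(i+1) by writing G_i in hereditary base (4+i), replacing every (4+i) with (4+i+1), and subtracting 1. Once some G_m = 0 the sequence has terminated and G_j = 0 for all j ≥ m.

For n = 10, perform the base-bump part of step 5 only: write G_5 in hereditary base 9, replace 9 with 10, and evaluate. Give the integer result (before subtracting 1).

(0) 10|_4 = 2·4 + 2 ↦ 2·5 + 2|_5 = 12 ⇒ 11
(1) 11|_5 = 2·5 + 1 ↦ 2·6 + 1|_6 = 13 ⇒ 12
(2) 12|_6 = 2·6 ↦ 2·7|_7 = 14 ⇒ 13
(3) 13|_7 = 7 + 6 ↦ 8 + 6|_8 = 14 ⇒ 13
(4) 13|_8 = 8 + 5 ↦ 9 + 5|_9 = 14 ⇒ 13

14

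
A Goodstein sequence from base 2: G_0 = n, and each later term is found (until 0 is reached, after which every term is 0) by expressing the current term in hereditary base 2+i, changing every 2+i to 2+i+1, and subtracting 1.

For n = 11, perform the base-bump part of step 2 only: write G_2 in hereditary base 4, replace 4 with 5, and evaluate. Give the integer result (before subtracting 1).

step 0: 11 = 2^(2 + 1) + 2 + 1; sub 3 for 2: 3^(3 + 1) + 3 + 1; = 85; G_1 = 85−1 = 84
step 1: 84 = 3^(3 + 1) + 3; sub 4 for 3: 4^(4 + 1) + 4; = 1028; G_2 = 1028−1 = 1027
step 2: 1027 = 4^(4 + 1) + 3; sub 5 for 4: 5^(5 + 1) + 3; = 15628; G_3 = 15628−1 = 15627

15628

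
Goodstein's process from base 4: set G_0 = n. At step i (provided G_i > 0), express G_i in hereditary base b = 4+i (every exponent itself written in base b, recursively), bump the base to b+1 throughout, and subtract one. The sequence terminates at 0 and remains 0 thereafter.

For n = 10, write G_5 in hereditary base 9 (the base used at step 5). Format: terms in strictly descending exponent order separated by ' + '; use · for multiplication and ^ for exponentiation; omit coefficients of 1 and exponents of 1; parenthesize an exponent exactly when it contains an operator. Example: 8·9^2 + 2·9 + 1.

base 4: 10 = 2·4 + 2; at 5: 2·5 + 2 = 12; next = 11
base 5: 11 = 2·5 + 1; at 6: 2·6 + 1 = 13; next = 12
base 6: 12 = 2·6; at 7: 2·7 = 14; next = 13
base 7: 13 = 7 + 6; at 8: 8 + 6 = 14; next = 13
base 8: 13 = 8 + 5; at 9: 9 + 5 = 14; next = 13
base 9: 13 = 9 + 4; at 10: 10 + 4 = 14; next = 13

9 + 4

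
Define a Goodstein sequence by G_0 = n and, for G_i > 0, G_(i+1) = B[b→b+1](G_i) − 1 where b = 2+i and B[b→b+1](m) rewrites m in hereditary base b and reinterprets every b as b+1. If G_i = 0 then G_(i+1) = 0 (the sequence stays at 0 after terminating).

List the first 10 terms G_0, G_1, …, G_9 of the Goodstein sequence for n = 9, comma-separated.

9, 81, 1023, 9842, 140743, 2471826, 50333399, 1162263921, 30000003325, 855935016215

9 —HB2→ 2^(2 + 1) + 1 —bump→ 3^(3 + 1) + 1 = 82 —(−1)→ 81
81 —HB3→ 3^(3 + 1) —bump→ 4^(4 + 1) = 1024 —(−1)→ 1023
1023 —HB4→ 3·4^4 + 3·4^3 + 3·4^2 + 3·4 + 3 —bump→ 3·5^5 + 3·5^3 + 3·5^2 + 3·5 + 3 = 9843 —(−1)→ 9842
9842 —HB5→ 3·5^5 + 3·5^3 + 3·5^2 + 3·5 + 2 —bump→ 3·6^6 + 3·6^3 + 3·6^2 + 3·6 + 2 = 140744 —(−1)→ 140743
140743 —HB6→ 3·6^6 + 3·6^3 + 3·6^2 + 3·6 + 1 —bump→ 3·7^7 + 3·7^3 + 3·7^2 + 3·7 + 1 = 2471827 —(−1)→ 2471826
2471826 —HB7→ 3·7^7 + 3·7^3 + 3·7^2 + 3·7 —bump→ 3·8^8 + 3·8^3 + 3·8^2 + 3·8 = 50333400 —(−1)→ 50333399
50333399 —HB8→ 3·8^8 + 3·8^3 + 3·8^2 + 2·8 + 7 —bump→ 3·9^9 + 3·9^3 + 3·9^2 + 2·9 + 7 = 1162263922 —(−1)→ 1162263921
1162263921 —HB9→ 3·9^9 + 3·9^3 + 3·9^2 + 2·9 + 6 —bump→ 3·10^10 + 3·10^3 + 3·10^2 + 2·10 + 6 = 30000003326 —(−1)→ 30000003325
30000003325 —HB10→ 3·10^10 + 3·10^3 + 3·10^2 + 2·10 + 5 —bump→ 3·11^11 + 3·11^3 + 3·11^2 + 2·11 + 5 = 855935016216 —(−1)→ 855935016215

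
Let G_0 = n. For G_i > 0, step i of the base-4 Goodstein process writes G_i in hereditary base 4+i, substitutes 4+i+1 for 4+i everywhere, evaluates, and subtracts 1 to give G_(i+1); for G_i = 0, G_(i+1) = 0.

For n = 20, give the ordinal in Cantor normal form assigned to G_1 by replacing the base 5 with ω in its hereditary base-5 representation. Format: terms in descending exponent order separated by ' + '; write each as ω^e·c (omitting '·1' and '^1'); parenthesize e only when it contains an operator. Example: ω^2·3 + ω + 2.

ω^2 + 4

base 4: 20 = 4^2 + 4; at 5: 5^2 + 5 = 30; next = 29
base 5: 29 = 5^2 + 4; at 6: 6^2 + 4 = 40; next = 39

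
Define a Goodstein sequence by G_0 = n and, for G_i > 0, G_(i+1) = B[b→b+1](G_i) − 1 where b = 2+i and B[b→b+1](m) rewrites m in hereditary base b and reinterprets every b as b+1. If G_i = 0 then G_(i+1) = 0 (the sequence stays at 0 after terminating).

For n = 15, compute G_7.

3524450280

G_0 = 15. HB_2(15) = 2^(2 + 1) + 2^2 + 2 + 1. Bump = 112. G_1 = 111.
G_1 = 111. HB_3(111) = 3^(3 + 1) + 3^3 + 3. Bump = 1284. G_2 = 1283.
G_2 = 1283. HB_4(1283) = 4^(4 + 1) + 4^4 + 3. Bump = 18753. G_3 = 18752.
G_3 = 18752. HB_5(18752) = 5^(5 + 1) + 5^5 + 2. Bump = 326594. G_4 = 326593.
G_4 = 326593. HB_6(326593) = 6^(6 + 1) + 6^6 + 1. Bump = 6588345. G_5 = 6588344.
G_5 = 6588344. HB_7(6588344) = 7^(7 + 1) + 7^7. Bump = 150994944. G_6 = 150994943.
G_6 = 150994943. HB_8(150994943) = 8^(8 + 1) + 7·8^7 + 7·8^6 + 7·8^5 + 7·8^4 + 7·8^3 + 7·8^2 + 7·8 + 7. Bump = 3524450281. G_7 = 3524450280.
G_7 = 3524450280. HB_9(3524450280) = 9^(9 + 1) + 7·9^7 + 7·9^6 + 7·9^5 + 7·9^4 + 7·9^3 + 7·9^2 + 7·9 + 6. Bump = 100077777776. G_8 = 100077777775.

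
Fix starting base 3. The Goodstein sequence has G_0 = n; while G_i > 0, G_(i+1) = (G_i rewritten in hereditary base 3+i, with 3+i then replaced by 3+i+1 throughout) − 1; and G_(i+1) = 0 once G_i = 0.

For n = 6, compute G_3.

7

6 —HB3→ 2·3 —bump→ 2·4 = 8 —(−1)→ 7
7 —HB4→ 4 + 3 —bump→ 5 + 3 = 8 —(−1)→ 7
7 —HB5→ 5 + 2 —bump→ 6 + 2 = 8 —(−1)→ 7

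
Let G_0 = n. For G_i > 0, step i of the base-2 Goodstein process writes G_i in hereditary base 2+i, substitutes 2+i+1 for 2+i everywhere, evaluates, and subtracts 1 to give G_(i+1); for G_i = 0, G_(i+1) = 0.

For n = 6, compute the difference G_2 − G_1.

228

G_0=6  [base 2] 2^2 + 2  →[2↦3]→  3^3 + 3 = 30  −1 ⇒ G_1=29
G_1=29  [base 3] 3^3 + 2  →[3↦4]→  4^4 + 2 = 258  −1 ⇒ G_2=257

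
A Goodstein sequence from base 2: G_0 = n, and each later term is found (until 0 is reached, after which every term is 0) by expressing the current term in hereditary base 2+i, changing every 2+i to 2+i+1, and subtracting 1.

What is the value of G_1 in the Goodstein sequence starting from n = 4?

G_0=4  [base 2] 2^2  →[2↦3]→  3^3 = 27  −1 ⇒ G_1=26
G_1=26  [base 3] 2·3^2 + 2·3 + 2  →[3↦4]→  2·4^2 + 2·4 + 2 = 42  −1 ⇒ G_2=41

26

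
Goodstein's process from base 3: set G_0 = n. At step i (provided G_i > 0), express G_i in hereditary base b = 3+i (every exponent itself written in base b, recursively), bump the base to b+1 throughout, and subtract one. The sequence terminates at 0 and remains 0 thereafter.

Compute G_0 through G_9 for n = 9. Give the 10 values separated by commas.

9, 15, 17, 19, 21, 23, 24, 25, 26, 27

9 —HB3→ 3^2 —bump→ 4^2 = 16 —(−1)→ 15
15 —HB4→ 3·4 + 3 —bump→ 3·5 + 3 = 18 —(−1)→ 17
17 —HB5→ 3·5 + 2 —bump→ 3·6 + 2 = 20 —(−1)→ 19
19 —HB6→ 3·6 + 1 —bump→ 3·7 + 1 = 22 —(−1)→ 21
21 —HB7→ 3·7 —bump→ 3·8 = 24 —(−1)→ 23
23 —HB8→ 2·8 + 7 —bump→ 2·9 + 7 = 25 —(−1)→ 24
24 —HB9→ 2·9 + 6 —bump→ 2·10 + 6 = 26 —(−1)→ 25
25 —HB10→ 2·10 + 5 —bump→ 2·11 + 5 = 27 —(−1)→ 26
26 —HB11→ 2·11 + 4 —bump→ 2·12 + 4 = 28 —(−1)→ 27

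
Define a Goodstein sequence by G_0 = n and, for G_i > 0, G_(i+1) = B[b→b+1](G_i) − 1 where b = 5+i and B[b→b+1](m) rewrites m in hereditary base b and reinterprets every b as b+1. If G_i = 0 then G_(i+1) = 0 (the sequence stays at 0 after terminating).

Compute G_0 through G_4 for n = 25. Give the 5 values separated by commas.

25, 35, 39, 43, 47

(0) 25|_5 = 5^2 ↦ 6^2|_6 = 36 ⇒ 35
(1) 35|_6 = 5·6 + 5 ↦ 5·7 + 5|_7 = 40 ⇒ 39
(2) 39|_7 = 5·7 + 4 ↦ 5·8 + 4|_8 = 44 ⇒ 43
(3) 43|_8 = 5·8 + 3 ↦ 5·9 + 3|_9 = 48 ⇒ 47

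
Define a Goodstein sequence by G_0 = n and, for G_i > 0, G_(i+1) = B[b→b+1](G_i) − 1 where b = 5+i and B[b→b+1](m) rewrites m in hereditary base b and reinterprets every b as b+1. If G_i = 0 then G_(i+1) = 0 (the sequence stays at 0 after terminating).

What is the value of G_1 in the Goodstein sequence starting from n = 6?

6

G_0 = 6. HB_5(6) = 5 + 1. Bump = 7. G_1 = 6.
G_1 = 6. HB_6(6) = 6. Bump = 7. G_2 = 6.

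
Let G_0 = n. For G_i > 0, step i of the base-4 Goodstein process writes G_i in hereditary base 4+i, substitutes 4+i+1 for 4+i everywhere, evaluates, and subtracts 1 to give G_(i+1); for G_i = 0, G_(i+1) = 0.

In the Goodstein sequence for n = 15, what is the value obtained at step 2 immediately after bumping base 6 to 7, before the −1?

[0] 15 ≡ 3·4 + 3 (base 4). Lift 5: 18. −1: 17.
[1] 17 ≡ 3·5 + 2 (base 5). Lift 6: 20. −1: 19.
[2] 19 ≡ 3·6 + 1 (base 6). Lift 7: 22. −1: 21.

22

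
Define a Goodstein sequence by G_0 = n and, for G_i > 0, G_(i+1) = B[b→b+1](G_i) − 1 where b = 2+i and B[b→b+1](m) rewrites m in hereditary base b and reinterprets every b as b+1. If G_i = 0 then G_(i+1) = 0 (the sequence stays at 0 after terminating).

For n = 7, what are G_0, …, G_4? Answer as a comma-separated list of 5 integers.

7, 30, 259, 3127, 46657

base 2: 7 = 2^2 + 2 + 1; at 3: 3^3 + 3 + 1 = 31; next = 30
base 3: 30 = 3^3 + 3; at 4: 4^4 + 4 = 260; next = 259
base 4: 259 = 4^4 + 3; at 5: 5^5 + 3 = 3128; next = 3127
base 5: 3127 = 5^5 + 2; at 6: 6^6 + 2 = 46658; next = 46657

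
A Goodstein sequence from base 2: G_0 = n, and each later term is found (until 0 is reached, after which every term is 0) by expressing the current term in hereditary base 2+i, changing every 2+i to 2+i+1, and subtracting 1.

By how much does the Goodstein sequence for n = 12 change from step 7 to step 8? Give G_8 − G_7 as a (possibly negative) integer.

base 2: 12 = 2^(2 + 1) + 2^2; at 3: 3^(3 + 1) + 3^3 = 108; next = 107
base 3: 107 = 3^(3 + 1) + 2·3^2 + 2·3 + 2; at 4: 4^(4 + 1) + 2·4^2 + 2·4 + 2 = 1066; next = 1065
base 4: 1065 = 4^(4 + 1) + 2·4^2 + 2·4 + 1; at 5: 5^(5 + 1) + 2·5^2 + 2·5 + 1 = 15686; next = 15685
base 5: 15685 = 5^(5 + 1) + 2·5^2 + 2·5; at 6: 6^(6 + 1) + 2·6^2 + 2·6 = 280020; next = 280019
base 6: 280019 = 6^(6 + 1) + 2·6^2 + 6 + 5; at 7: 7^(7 + 1) + 2·7^2 + 7 + 5 = 5764911; next = 5764910
base 7: 5764910 = 7^(7 + 1) + 2·7^2 + 7 + 4; at 8: 8^(8 + 1) + 2·8^2 + 8 + 4 = 134217868; next = 134217867
base 8: 134217867 = 8^(8 + 1) + 2·8^2 + 8 + 3; at 9: 9^(9 + 1) + 2·9^2 + 9 + 3 = 3486784575; next = 3486784574
base 9: 3486784574 = 9^(9 + 1) + 2·9^2 + 9 + 2; at 10: 10^(10 + 1) + 2·10^2 + 10 + 2 = 100000000212; next = 100000000211

96513215637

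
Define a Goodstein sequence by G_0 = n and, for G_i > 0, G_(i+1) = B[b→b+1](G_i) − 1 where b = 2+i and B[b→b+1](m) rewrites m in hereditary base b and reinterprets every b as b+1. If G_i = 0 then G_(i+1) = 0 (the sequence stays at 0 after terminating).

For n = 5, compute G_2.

step 0: 5 = 2^2 + 1; sub 3 for 2: 3^3 + 1; = 28; G_1 = 28−1 = 27
step 1: 27 = 3^3; sub 4 for 3: 4^4; = 256; G_2 = 256−1 = 255
step 2: 255 = 3·4^3 + 3·4^2 + 3·4 + 3; sub 5 for 4: 3·5^3 + 3·5^2 + 3·5 + 3; = 468; G_3 = 468−1 = 467

255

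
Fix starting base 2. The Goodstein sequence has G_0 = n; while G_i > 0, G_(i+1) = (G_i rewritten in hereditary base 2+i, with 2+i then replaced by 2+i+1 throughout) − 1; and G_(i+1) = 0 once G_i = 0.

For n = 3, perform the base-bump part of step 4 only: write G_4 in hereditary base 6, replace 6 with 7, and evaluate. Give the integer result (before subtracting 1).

step 0: 3 = 2 + 1; sub 3 for 2: 3 + 1; = 4; G_1 = 4−1 = 3
step 1: 3 = 3; sub 4 for 3: 4; = 4; G_2 = 4−1 = 3
step 2: 3 = 3; sub 5 for 4: 3; = 3; G_3 = 3−1 = 2
step 3: 2 = 2; sub 6 for 5: 2; = 2; G_4 = 2−1 = 1
step 4: 1 = 1; sub 7 for 6: 1; = 1; G_5 = 1−1 = 0

1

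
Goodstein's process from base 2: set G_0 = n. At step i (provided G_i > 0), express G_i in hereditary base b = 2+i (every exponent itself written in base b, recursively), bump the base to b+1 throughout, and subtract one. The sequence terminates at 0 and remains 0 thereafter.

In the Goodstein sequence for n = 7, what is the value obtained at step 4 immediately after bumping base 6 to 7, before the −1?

823544

base 2: 7 = 2^2 + 2 + 1; at 3: 3^3 + 3 + 1 = 31; next = 30
base 3: 30 = 3^3 + 3; at 4: 4^4 + 4 = 260; next = 259
base 4: 259 = 4^4 + 3; at 5: 5^5 + 3 = 3128; next = 3127
base 5: 3127 = 5^5 + 2; at 6: 6^6 + 2 = 46658; next = 46657
base 6: 46657 = 6^6 + 1; at 7: 7^7 + 1 = 823544; next = 823543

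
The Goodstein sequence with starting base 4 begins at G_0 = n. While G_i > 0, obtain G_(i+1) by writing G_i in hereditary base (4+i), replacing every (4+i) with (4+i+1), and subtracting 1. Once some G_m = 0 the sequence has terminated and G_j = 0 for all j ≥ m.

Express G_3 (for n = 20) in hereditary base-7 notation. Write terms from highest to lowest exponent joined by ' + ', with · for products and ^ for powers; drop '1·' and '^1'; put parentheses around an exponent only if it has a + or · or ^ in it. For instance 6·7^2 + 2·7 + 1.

7^2 + 2

i=0: 20 = 4^2 + 4 (b=4); 4→5: 5^2 + 5 = 30; 30−1 = 29
i=1: 29 = 5^2 + 4 (b=5); 5→6: 6^2 + 4 = 40; 40−1 = 39
i=2: 39 = 6^2 + 3 (b=6); 6→7: 7^2 + 3 = 52; 52−1 = 51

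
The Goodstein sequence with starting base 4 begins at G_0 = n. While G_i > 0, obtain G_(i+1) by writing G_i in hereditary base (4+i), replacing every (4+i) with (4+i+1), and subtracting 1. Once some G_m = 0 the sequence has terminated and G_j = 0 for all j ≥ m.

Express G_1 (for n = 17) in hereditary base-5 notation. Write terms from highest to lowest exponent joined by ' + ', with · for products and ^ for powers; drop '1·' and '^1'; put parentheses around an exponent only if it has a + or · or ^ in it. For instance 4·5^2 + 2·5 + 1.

step 0: 17 = 4^2 + 1; sub 5 for 4: 5^2 + 1; = 26; G_1 = 26−1 = 25
step 1: 25 = 5^2; sub 6 for 5: 6^2; = 36; G_2 = 36−1 = 35

5^2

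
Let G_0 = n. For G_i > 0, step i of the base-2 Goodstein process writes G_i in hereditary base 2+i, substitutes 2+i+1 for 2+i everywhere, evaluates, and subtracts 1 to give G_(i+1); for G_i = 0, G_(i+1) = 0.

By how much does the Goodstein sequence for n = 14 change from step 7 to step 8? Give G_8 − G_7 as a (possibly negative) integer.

[0] 14 ≡ 2^(2 + 1) + 2^2 + 2 (base 2). Lift 3: 111. −1: 110.
[1] 110 ≡ 3^(3 + 1) + 3^3 + 2 (base 3). Lift 4: 1282. −1: 1281.
[2] 1281 ≡ 4^(4 + 1) + 4^4 + 1 (base 4). Lift 5: 18751. −1: 18750.
[3] 18750 ≡ 5^(5 + 1) + 5^5 (base 5). Lift 6: 326592. −1: 326591.
[4] 326591 ≡ 6^(6 + 1) + 5·6^5 + 5·6^4 + 5·6^3 + 5·6^2 + 5·6 + 5 (base 6). Lift 7: 5862841. −1: 5862840.
[5] 5862840 ≡ 7^(7 + 1) + 5·7^5 + 5·7^4 + 5·7^3 + 5·7^2 + 5·7 + 4 (base 7). Lift 8: 134404972. −1: 134404971.
[6] 134404971 ≡ 8^(8 + 1) + 5·8^5 + 5·8^4 + 5·8^3 + 5·8^2 + 5·8 + 3 (base 8). Lift 9: 3487116549. −1: 3487116548.
[7] 3487116548 ≡ 9^(9 + 1) + 5·9^5 + 5·9^4 + 5·9^3 + 5·9^2 + 5·9 + 2 (base 9). Lift 10: 100000555552. −1: 100000555551.

96513439003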